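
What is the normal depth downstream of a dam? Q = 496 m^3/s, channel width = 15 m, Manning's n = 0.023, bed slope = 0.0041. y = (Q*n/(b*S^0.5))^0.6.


y = (496 * 0.023 / (15 * 0.0041^0.5))^0.6 = 4.4140 m


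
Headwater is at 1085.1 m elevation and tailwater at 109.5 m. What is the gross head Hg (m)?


Hg = 1085.1 - 109.5 = 975.6000 m


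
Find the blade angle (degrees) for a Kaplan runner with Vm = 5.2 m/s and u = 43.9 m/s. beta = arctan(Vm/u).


beta = arctan(5.2 / 43.9) = 6.7553 degrees


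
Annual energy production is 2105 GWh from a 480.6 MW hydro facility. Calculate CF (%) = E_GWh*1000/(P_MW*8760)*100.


CF = 2105 * 1000 / (480.6 * 8760) * 100 = 49.9993 %


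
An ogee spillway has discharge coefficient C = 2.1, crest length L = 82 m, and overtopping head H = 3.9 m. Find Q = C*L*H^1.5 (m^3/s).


Q = 2.1 * 82 * 3.9^1.5 = 1326.2642 m^3/s


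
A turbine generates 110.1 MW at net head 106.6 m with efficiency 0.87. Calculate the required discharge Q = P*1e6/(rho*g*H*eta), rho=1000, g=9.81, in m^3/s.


Q = 110.1 * 1e6 / (1000 * 9.81 * 106.6 * 0.87) = 121.0157 m^3/s


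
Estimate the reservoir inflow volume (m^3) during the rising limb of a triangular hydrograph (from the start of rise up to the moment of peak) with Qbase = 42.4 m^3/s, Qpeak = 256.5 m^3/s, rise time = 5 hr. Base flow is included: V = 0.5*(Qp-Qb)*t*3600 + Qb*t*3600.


V = 0.5*(256.5 - 42.4)*5*3600 + 42.4*5*3600 = 2.6901e+06 m^3


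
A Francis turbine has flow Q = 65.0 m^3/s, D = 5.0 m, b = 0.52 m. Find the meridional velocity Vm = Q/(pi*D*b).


Vm = 65.0 / (pi * 5.0 * 0.52) = 7.9577 m/s


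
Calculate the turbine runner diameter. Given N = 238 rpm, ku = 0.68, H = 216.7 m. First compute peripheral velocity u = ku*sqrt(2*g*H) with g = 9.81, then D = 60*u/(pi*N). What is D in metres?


u = 0.68 * sqrt(2*9.81*216.7) = 44.3392 m/s
D = 60 * 44.3392 / (pi * 238) = 3.5581 m


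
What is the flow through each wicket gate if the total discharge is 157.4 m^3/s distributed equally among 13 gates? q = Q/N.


q = 157.4 / 13 = 12.1077 m^3/s


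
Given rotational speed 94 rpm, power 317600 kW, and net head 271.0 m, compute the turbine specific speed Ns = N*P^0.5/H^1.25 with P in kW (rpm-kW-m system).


Ns = 94 * 317600^0.5 / 271.0^1.25 = 48.1789


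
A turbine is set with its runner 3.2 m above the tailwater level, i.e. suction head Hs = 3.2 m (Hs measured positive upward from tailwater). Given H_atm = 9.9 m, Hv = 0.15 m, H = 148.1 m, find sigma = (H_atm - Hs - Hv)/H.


sigma = (9.9 - 3.2 - 0.15) / 148.1 = 0.0442


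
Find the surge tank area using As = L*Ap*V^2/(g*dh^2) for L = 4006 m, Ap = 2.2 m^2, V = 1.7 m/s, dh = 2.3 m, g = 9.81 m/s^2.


As = 4006 * 2.2 * 1.7^2 / (9.81 * 2.3^2) = 490.8025 m^2


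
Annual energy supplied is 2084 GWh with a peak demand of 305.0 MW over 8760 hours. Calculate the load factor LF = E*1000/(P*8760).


LF = 2084 * 1000 / (305.0 * 8760) = 0.7800


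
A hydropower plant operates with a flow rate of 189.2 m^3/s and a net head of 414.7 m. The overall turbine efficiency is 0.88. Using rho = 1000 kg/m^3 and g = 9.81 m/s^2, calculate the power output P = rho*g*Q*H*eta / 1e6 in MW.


P = 1000 * 9.81 * 189.2 * 414.7 * 0.88 / 1e6 = 677.3402 MW


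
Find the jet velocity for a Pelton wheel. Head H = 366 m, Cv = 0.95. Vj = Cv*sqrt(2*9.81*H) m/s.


Vj = 0.95 * sqrt(2*9.81*366) = 80.5033 m/s


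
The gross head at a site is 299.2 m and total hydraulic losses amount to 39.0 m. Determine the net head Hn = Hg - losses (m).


Hn = 299.2 - 39.0 = 260.2000 m


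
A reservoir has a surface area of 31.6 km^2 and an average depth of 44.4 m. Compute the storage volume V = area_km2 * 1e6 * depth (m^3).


V = 31.6 * 1e6 * 44.4 = 1.4030e+09 m^3


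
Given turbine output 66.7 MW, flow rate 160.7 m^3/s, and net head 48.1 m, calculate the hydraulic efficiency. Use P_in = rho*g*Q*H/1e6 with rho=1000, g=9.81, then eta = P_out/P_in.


P_in = 1000 * 9.81 * 160.7 * 48.1 / 1e6 = 75.8281 MW
eta = 66.7 / 75.8281 = 0.8796


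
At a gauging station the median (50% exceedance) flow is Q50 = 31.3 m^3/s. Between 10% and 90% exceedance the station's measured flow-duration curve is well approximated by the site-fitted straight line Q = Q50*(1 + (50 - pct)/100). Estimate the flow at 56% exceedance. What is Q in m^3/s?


Q = 31.3 * (1 + (50 - 56)/100) = 29.4220 m^3/s


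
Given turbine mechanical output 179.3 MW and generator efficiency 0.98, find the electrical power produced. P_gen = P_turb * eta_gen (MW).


P_gen = 179.3 * 0.98 = 175.7140 MW


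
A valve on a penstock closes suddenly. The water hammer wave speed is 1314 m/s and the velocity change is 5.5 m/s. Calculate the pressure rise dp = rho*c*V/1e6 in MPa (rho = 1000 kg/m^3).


dp = 1000 * 1314 * 5.5 / 1e6 = 7.2270 MPa


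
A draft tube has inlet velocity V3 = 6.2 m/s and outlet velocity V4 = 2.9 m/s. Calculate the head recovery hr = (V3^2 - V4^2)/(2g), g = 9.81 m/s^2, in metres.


hr = (6.2^2 - 2.9^2) / (2*9.81) = 1.5306 m


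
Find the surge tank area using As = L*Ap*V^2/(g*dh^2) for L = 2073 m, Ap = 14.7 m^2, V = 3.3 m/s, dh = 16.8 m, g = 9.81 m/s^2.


As = 2073 * 14.7 * 3.3^2 / (9.81 * 16.8^2) = 119.8552 m^2


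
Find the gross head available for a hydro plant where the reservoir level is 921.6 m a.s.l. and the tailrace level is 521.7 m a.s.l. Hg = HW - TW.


Hg = 921.6 - 521.7 = 399.9000 m


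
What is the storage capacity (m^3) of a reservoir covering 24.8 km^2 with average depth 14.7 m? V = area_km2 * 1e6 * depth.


V = 24.8 * 1e6 * 14.7 = 3.6456e+08 m^3


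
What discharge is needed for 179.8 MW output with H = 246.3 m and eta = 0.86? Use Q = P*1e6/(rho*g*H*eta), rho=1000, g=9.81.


Q = 179.8 * 1e6 / (1000 * 9.81 * 246.3 * 0.86) = 86.5282 m^3/s


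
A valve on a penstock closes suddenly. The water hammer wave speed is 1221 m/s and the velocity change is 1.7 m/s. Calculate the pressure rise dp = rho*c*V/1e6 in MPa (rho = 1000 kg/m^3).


dp = 1000 * 1221 * 1.7 / 1e6 = 2.0757 MPa


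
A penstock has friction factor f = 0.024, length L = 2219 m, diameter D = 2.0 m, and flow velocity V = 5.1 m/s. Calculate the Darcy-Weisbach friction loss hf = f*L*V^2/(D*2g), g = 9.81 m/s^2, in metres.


hf = 0.024 * 2219 * 5.1^2 / (2.0 * 2 * 9.81) = 35.3004 m


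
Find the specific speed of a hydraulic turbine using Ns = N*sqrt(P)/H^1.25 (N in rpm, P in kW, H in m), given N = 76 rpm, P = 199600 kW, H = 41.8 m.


Ns = 76 * 199600^0.5 / 41.8^1.25 = 319.4652


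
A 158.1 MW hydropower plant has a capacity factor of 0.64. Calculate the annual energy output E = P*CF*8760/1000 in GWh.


E = 158.1 * 0.64 * 8760 / 1000 = 886.3718 GWh


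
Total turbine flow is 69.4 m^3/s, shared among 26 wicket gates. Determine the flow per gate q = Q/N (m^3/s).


q = 69.4 / 26 = 2.6692 m^3/s


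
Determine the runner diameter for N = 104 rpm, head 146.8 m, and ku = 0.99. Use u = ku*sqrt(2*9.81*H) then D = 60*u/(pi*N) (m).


u = 0.99 * sqrt(2*9.81*146.8) = 53.1310 m/s
D = 60 * 53.1310 / (pi * 104) = 9.7570 m


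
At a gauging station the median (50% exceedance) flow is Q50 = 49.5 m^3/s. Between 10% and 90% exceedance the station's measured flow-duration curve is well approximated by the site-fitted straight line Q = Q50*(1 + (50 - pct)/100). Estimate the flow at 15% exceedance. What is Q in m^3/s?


Q = 49.5 * (1 + (50 - 15)/100) = 66.8250 m^3/s


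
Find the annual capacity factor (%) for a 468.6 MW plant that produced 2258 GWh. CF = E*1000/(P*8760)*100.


CF = 2258 * 1000 / (468.6 * 8760) * 100 = 55.0069 %


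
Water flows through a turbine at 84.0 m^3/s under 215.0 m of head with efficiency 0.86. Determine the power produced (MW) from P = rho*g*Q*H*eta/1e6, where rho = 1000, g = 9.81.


P = 1000 * 9.81 * 84.0 * 215.0 * 0.86 / 1e6 = 152.3650 MW


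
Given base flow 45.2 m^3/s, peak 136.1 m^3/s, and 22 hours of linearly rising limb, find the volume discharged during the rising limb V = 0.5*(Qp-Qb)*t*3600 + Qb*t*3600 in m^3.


V = 0.5*(136.1 - 45.2)*22*3600 + 45.2*22*3600 = 7.1795e+06 m^3


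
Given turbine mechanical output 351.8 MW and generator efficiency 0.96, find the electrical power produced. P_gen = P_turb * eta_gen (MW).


P_gen = 351.8 * 0.96 = 337.7280 MW


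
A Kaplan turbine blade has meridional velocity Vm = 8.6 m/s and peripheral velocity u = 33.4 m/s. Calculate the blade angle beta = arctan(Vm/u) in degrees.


beta = arctan(8.6 / 33.4) = 14.4392 degrees


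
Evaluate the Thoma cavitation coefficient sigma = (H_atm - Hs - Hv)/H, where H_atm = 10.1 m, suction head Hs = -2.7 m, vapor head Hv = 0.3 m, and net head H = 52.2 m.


sigma = (10.1 - (-2.7) - 0.3) / 52.2 = 0.2395


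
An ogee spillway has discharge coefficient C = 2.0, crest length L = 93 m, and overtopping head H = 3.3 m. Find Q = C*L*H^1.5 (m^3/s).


Q = 2.0 * 93 * 3.3^1.5 = 1115.0231 m^3/s


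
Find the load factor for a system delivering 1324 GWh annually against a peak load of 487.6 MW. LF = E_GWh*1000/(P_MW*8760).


LF = 1324 * 1000 / (487.6 * 8760) = 0.3100


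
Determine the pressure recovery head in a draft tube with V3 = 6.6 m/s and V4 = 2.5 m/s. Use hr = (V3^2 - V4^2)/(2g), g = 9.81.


hr = (6.6^2 - 2.5^2) / (2*9.81) = 1.9016 m


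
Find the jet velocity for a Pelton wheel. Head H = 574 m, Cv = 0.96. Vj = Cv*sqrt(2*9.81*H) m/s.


Vj = 0.96 * sqrt(2*9.81*574) = 101.8771 m/s


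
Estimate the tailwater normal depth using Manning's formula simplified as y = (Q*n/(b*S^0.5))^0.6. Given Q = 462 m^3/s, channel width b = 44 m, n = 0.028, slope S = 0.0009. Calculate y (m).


y = (462 * 0.028 / (44 * 0.0009^0.5))^0.6 = 3.9331 m


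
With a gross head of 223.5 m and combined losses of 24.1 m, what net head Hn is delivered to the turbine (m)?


Hn = 223.5 - 24.1 = 199.4000 m


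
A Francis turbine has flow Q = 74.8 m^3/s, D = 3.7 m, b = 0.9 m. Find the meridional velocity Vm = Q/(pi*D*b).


Vm = 74.8 / (pi * 3.7 * 0.9) = 7.1500 m/s


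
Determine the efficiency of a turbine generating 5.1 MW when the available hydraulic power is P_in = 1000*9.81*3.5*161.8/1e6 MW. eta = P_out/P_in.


P_in = 1000 * 9.81 * 3.5 * 161.8 / 1e6 = 5.5554 MW
eta = 5.1 / 5.5554 = 0.9180


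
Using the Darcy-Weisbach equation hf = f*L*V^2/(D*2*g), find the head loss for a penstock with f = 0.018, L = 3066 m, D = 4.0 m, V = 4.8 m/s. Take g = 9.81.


hf = 0.018 * 3066 * 4.8^2 / (4.0 * 2 * 9.81) = 16.2020 m


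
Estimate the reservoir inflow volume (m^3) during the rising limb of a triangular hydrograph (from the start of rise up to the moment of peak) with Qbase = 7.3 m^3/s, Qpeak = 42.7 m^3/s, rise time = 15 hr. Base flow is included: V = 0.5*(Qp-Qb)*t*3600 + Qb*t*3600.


V = 0.5*(42.7 - 7.3)*15*3600 + 7.3*15*3600 = 1.3500e+06 m^3


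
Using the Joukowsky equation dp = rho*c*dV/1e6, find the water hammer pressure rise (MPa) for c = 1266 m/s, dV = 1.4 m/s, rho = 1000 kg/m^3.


dp = 1000 * 1266 * 1.4 / 1e6 = 1.7724 MPa


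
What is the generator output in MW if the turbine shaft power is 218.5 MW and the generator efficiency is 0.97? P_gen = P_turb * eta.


P_gen = 218.5 * 0.97 = 211.9450 MW


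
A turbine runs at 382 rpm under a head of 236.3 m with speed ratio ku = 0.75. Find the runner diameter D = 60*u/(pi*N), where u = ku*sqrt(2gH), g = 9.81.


u = 0.75 * sqrt(2*9.81*236.3) = 51.0673 m/s
D = 60 * 51.0673 / (pi * 382) = 2.5532 m


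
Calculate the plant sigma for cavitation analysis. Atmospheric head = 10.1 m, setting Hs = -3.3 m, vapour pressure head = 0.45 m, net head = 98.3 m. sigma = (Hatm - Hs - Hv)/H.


sigma = (10.1 - (-3.3) - 0.45) / 98.3 = 0.1317


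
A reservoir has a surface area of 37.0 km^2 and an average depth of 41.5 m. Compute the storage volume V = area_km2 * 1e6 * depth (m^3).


V = 37.0 * 1e6 * 41.5 = 1.5355e+09 m^3


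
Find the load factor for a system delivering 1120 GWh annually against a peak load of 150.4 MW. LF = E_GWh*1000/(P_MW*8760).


LF = 1120 * 1000 / (150.4 * 8760) = 0.8501


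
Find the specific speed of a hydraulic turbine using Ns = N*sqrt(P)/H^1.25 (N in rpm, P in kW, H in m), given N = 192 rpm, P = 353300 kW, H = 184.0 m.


Ns = 192 * 353300^0.5 / 184.0^1.25 = 168.4034


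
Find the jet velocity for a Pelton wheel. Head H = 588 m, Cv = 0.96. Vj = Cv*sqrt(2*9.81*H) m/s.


Vj = 0.96 * sqrt(2*9.81*588) = 103.1120 m/s


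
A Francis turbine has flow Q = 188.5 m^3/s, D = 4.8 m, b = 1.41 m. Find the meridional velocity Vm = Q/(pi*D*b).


Vm = 188.5 / (pi * 4.8 * 1.41) = 8.8655 m/s


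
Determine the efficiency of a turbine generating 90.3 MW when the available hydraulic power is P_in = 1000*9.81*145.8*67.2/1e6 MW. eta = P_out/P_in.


P_in = 1000 * 9.81 * 145.8 * 67.2 / 1e6 = 96.1160 MW
eta = 90.3 / 96.1160 = 0.9395


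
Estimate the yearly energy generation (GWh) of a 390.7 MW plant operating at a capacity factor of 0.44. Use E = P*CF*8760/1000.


E = 390.7 * 0.44 * 8760 / 1000 = 1505.9141 GWh


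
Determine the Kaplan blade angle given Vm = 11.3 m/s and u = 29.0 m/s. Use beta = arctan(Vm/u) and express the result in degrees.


beta = arctan(11.3 / 29.0) = 21.2886 degrees


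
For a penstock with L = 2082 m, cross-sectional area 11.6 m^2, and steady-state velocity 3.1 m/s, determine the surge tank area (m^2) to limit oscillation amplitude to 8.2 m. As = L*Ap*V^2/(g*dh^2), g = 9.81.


As = 2082 * 11.6 * 3.1^2 / (9.81 * 8.2^2) = 351.8563 m^2


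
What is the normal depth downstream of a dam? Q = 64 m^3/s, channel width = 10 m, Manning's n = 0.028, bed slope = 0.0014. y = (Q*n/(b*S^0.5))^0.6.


y = (64 * 0.028 / (10 * 0.0014^0.5))^0.6 = 2.5596 m


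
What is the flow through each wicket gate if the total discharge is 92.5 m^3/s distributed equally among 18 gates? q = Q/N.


q = 92.5 / 18 = 5.1389 m^3/s


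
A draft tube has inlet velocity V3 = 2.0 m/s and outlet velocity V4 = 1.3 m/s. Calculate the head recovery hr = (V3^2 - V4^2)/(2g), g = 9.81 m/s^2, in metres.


hr = (2.0^2 - 1.3^2) / (2*9.81) = 0.1177 m


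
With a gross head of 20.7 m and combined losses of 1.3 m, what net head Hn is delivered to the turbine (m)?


Hn = 20.7 - 1.3 = 19.4000 m


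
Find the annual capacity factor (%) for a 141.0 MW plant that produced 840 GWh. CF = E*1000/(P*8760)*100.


CF = 840 * 1000 / (141.0 * 8760) * 100 = 68.0074 %


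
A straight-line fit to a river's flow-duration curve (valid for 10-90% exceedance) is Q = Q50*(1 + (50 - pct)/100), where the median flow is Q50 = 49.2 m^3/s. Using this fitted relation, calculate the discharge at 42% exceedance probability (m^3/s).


Q = 49.2 * (1 + (50 - 42)/100) = 53.1360 m^3/s


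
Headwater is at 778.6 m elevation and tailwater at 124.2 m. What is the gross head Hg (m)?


Hg = 778.6 - 124.2 = 654.4000 m


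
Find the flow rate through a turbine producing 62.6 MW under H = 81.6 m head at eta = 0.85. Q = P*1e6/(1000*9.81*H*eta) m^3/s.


Q = 62.6 * 1e6 / (1000 * 9.81 * 81.6 * 0.85) = 92.0018 m^3/s


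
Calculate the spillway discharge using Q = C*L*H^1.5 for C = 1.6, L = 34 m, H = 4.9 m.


Q = 1.6 * 34 * 4.9^1.5 = 590.0557 m^3/s


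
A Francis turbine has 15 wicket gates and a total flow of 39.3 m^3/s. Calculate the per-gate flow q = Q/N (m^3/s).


q = 39.3 / 15 = 2.6200 m^3/s


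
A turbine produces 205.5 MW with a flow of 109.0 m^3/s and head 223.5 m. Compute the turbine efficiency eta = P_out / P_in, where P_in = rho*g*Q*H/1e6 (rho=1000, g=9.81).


P_in = 1000 * 9.81 * 109.0 * 223.5 / 1e6 = 238.9863 MW
eta = 205.5 / 238.9863 = 0.8599


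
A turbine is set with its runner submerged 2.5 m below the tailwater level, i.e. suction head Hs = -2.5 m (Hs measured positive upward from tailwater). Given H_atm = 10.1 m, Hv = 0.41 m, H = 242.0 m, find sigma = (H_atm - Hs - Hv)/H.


sigma = (10.1 - (-2.5) - 0.41) / 242.0 = 0.0504


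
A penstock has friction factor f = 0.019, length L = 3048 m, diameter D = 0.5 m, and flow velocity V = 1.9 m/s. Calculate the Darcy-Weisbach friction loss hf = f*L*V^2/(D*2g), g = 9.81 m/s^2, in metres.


hf = 0.019 * 3048 * 1.9^2 / (0.5 * 2 * 9.81) = 21.3111 m


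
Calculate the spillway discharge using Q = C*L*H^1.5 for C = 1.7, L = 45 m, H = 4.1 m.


Q = 1.7 * 45 * 4.1^1.5 = 635.0928 m^3/s


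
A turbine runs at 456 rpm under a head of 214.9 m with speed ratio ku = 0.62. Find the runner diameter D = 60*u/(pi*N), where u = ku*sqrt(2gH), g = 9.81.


u = 0.62 * sqrt(2*9.81*214.9) = 40.2587 m/s
D = 60 * 40.2587 / (pi * 456) = 1.6861 m


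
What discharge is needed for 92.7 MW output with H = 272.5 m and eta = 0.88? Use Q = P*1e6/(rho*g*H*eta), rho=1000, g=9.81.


Q = 92.7 * 1e6 / (1000 * 9.81 * 272.5 * 0.88) = 39.4059 m^3/s


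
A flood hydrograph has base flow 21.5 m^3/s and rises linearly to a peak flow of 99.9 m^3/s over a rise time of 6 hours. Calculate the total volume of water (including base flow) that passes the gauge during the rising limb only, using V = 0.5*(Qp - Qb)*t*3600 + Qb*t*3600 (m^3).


V = 0.5*(99.9 - 21.5)*6*3600 + 21.5*6*3600 = 1.3111e+06 m^3


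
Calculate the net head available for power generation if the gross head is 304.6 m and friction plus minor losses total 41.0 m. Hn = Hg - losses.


Hn = 304.6 - 41.0 = 263.6000 m


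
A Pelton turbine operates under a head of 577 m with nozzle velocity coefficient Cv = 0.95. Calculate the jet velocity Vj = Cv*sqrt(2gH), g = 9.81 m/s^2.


Vj = 0.95 * sqrt(2*9.81*577) = 101.0790 m/s


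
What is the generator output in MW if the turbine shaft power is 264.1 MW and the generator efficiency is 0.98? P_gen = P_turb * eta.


P_gen = 264.1 * 0.98 = 258.8180 MW


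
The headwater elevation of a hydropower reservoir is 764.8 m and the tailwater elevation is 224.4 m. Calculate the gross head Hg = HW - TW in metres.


Hg = 764.8 - 224.4 = 540.4000 m


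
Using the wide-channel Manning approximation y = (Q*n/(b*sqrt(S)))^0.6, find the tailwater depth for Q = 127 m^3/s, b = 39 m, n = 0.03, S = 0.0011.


y = (127 * 0.03 / (39 * 0.0011^0.5))^0.6 = 1.9120 m


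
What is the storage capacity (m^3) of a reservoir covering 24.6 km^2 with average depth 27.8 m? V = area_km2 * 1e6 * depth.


V = 24.6 * 1e6 * 27.8 = 6.8388e+08 m^3


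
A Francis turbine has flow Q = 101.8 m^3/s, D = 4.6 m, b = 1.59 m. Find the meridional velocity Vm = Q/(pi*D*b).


Vm = 101.8 / (pi * 4.6 * 1.59) = 4.4304 m/s


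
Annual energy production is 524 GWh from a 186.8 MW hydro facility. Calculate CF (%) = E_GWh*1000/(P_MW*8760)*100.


CF = 524 * 1000 / (186.8 * 8760) * 100 = 32.0221 %


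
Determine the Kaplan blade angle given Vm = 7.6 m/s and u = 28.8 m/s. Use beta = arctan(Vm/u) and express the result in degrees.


beta = arctan(7.6 / 28.8) = 14.7827 degrees


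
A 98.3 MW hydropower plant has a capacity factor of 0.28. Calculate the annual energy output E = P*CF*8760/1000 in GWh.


E = 98.3 * 0.28 * 8760 / 1000 = 241.1102 GWh


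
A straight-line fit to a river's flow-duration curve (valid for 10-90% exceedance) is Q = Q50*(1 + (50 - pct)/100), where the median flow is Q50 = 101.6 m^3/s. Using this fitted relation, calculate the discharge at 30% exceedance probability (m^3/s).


Q = 101.6 * (1 + (50 - 30)/100) = 121.9200 m^3/s


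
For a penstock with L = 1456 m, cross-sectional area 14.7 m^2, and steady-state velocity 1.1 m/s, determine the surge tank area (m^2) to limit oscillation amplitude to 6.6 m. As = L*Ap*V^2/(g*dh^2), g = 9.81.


As = 1456 * 14.7 * 1.1^2 / (9.81 * 6.6^2) = 60.6048 m^2


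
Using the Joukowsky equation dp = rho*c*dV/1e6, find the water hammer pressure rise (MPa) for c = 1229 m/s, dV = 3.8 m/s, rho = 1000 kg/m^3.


dp = 1000 * 1229 * 3.8 / 1e6 = 4.6702 MPa


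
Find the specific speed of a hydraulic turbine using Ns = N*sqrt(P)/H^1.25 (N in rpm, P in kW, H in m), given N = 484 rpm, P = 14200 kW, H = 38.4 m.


Ns = 484 * 14200^0.5 / 38.4^1.25 = 603.3586


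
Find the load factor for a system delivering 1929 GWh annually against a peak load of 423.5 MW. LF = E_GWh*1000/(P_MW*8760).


LF = 1929 * 1000 / (423.5 * 8760) = 0.5200


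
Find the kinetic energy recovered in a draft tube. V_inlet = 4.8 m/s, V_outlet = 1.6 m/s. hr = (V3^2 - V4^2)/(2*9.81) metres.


hr = (4.8^2 - 1.6^2) / (2*9.81) = 1.0438 m


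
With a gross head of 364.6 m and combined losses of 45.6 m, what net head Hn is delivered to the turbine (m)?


Hn = 364.6 - 45.6 = 319.0000 m


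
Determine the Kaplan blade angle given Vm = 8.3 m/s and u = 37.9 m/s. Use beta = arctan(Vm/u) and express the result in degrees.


beta = arctan(8.3 / 37.9) = 12.3526 degrees


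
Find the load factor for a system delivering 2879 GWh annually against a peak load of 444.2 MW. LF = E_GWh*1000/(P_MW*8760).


LF = 2879 * 1000 / (444.2 * 8760) = 0.7399


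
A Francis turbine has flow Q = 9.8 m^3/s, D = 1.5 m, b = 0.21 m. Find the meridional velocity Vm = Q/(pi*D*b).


Vm = 9.8 / (pi * 1.5 * 0.21) = 9.9030 m/s


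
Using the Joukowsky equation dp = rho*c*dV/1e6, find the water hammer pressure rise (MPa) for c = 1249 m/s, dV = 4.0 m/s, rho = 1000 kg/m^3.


dp = 1000 * 1249 * 4.0 / 1e6 = 4.9960 MPa


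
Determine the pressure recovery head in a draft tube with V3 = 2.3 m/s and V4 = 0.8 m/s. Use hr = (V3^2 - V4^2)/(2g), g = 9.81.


hr = (2.3^2 - 0.8^2) / (2*9.81) = 0.2370 m


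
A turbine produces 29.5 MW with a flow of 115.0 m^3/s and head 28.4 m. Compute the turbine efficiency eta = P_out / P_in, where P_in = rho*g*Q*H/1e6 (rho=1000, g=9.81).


P_in = 1000 * 9.81 * 115.0 * 28.4 / 1e6 = 32.0395 MW
eta = 29.5 / 32.0395 = 0.9207


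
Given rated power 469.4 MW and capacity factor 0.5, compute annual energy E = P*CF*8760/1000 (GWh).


E = 469.4 * 0.5 * 8760 / 1000 = 2055.9720 GWh


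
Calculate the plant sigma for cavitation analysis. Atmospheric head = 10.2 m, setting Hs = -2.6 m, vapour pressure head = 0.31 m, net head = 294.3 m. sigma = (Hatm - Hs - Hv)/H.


sigma = (10.2 - (-2.6) - 0.31) / 294.3 = 0.0424


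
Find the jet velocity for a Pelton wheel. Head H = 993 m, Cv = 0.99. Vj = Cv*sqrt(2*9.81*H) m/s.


Vj = 0.99 * sqrt(2*9.81*993) = 138.1845 m/s


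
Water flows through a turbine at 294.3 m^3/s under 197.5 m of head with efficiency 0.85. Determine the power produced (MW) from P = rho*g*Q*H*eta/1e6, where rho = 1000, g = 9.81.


P = 1000 * 9.81 * 294.3 * 197.5 * 0.85 / 1e6 = 484.6691 MW


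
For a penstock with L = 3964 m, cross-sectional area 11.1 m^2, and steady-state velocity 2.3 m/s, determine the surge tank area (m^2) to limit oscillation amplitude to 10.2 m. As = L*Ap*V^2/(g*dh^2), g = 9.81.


As = 3964 * 11.1 * 2.3^2 / (9.81 * 10.2^2) = 228.0568 m^2


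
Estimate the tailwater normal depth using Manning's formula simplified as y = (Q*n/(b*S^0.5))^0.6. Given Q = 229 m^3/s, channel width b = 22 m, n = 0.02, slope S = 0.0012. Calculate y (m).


y = (229 * 0.02 / (22 * 0.0012^0.5))^0.6 = 2.9330 m


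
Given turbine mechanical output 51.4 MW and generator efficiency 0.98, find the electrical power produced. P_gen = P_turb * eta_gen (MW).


P_gen = 51.4 * 0.98 = 50.3720 MW


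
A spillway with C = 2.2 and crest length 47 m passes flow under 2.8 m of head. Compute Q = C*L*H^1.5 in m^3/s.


Q = 2.2 * 47 * 2.8^1.5 = 484.4596 m^3/s


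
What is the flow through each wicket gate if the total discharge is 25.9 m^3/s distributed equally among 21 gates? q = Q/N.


q = 25.9 / 21 = 1.2333 m^3/s


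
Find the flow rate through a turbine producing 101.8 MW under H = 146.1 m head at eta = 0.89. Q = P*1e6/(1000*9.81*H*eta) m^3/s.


Q = 101.8 * 1e6 / (1000 * 9.81 * 146.1 * 0.89) = 79.8066 m^3/s


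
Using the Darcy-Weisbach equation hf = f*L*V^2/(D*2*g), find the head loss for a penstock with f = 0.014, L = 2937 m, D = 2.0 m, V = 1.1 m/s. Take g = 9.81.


hf = 0.014 * 2937 * 1.1^2 / (2.0 * 2 * 9.81) = 1.2679 m


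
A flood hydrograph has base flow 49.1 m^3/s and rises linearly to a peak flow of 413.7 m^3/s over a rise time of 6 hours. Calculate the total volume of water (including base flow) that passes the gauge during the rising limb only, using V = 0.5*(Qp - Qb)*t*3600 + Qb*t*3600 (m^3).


V = 0.5*(413.7 - 49.1)*6*3600 + 49.1*6*3600 = 4.9982e+06 m^3


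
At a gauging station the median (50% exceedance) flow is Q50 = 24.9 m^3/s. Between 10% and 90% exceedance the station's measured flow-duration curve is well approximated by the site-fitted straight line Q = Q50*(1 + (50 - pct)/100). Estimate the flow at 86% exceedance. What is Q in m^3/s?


Q = 24.9 * (1 + (50 - 86)/100) = 15.9360 m^3/s


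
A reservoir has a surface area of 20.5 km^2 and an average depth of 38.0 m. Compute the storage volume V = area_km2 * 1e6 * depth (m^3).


V = 20.5 * 1e6 * 38.0 = 7.7900e+08 m^3


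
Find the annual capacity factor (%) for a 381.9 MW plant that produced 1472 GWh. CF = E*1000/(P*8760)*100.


CF = 1472 * 1000 / (381.9 * 8760) * 100 = 44.0001 %


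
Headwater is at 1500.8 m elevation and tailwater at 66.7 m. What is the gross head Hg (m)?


Hg = 1500.8 - 66.7 = 1434.1000 m


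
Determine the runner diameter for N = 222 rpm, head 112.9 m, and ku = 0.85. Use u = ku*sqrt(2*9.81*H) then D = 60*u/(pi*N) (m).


u = 0.85 * sqrt(2*9.81*112.9) = 40.0051 m/s
D = 60 * 40.0051 / (pi * 222) = 3.4416 m


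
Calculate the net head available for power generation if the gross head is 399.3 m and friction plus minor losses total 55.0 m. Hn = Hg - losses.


Hn = 399.3 - 55.0 = 344.3000 m


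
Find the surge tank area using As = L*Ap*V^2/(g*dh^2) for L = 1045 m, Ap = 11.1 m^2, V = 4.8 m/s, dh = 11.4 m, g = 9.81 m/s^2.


As = 1045 * 11.1 * 4.8^2 / (9.81 * 11.4^2) = 209.6250 m^2


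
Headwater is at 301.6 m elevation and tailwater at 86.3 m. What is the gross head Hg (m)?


Hg = 301.6 - 86.3 = 215.3000 m


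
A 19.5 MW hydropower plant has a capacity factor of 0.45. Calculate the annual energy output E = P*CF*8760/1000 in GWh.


E = 19.5 * 0.45 * 8760 / 1000 = 76.8690 GWh


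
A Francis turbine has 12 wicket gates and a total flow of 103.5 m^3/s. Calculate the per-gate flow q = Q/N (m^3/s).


q = 103.5 / 12 = 8.6250 m^3/s


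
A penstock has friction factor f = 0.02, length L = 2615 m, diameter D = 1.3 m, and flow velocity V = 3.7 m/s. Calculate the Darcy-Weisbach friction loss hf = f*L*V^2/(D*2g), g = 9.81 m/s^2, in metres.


hf = 0.02 * 2615 * 3.7^2 / (1.3 * 2 * 9.81) = 28.0713 m


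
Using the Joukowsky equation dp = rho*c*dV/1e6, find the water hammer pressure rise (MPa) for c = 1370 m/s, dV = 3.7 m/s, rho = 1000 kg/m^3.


dp = 1000 * 1370 * 3.7 / 1e6 = 5.0690 MPa


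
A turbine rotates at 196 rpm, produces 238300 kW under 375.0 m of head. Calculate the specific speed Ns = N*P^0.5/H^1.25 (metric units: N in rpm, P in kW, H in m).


Ns = 196 * 238300^0.5 / 375.0^1.25 = 57.9801


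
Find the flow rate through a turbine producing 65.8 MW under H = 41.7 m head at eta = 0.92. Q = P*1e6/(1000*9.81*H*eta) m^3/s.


Q = 65.8 * 1e6 / (1000 * 9.81 * 41.7 * 0.92) = 174.8369 m^3/s


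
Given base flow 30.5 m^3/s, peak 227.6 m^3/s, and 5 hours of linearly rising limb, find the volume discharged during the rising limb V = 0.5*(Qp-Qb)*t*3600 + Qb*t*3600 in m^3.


V = 0.5*(227.6 - 30.5)*5*3600 + 30.5*5*3600 = 2.3229e+06 m^3


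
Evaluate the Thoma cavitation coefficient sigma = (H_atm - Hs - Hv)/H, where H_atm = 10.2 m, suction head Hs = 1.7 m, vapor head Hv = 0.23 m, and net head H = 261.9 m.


sigma = (10.2 - 1.7 - 0.23) / 261.9 = 0.0316


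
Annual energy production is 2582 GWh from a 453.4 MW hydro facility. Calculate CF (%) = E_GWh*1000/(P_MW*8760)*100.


CF = 2582 * 1000 / (453.4 * 8760) * 100 = 65.0086 %


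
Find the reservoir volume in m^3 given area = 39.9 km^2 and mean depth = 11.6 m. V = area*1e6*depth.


V = 39.9 * 1e6 * 11.6 = 4.6284e+08 m^3


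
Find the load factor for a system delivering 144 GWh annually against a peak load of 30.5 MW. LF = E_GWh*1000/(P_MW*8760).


LF = 144 * 1000 / (30.5 * 8760) = 0.5390


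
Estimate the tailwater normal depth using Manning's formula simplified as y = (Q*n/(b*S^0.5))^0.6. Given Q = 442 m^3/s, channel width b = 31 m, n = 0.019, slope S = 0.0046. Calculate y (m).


y = (442 * 0.019 / (31 * 0.0046^0.5))^0.6 = 2.2954 m


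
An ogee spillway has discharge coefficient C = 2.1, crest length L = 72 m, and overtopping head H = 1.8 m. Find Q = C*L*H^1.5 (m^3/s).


Q = 2.1 * 72 * 1.8^1.5 = 365.1410 m^3/s


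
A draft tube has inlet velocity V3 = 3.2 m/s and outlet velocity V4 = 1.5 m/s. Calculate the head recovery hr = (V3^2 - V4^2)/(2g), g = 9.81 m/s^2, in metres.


hr = (3.2^2 - 1.5^2) / (2*9.81) = 0.4072 m


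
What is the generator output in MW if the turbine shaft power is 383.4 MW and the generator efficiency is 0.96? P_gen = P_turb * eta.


P_gen = 383.4 * 0.96 = 368.0640 MW


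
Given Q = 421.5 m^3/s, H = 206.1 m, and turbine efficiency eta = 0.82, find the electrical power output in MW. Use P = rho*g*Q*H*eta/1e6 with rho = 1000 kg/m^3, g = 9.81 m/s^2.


P = 1000 * 9.81 * 421.5 * 206.1 * 0.82 / 1e6 = 698.8089 MW


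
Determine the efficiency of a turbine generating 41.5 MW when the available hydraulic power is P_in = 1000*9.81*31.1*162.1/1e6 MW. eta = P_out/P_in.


P_in = 1000 * 9.81 * 31.1 * 162.1 / 1e6 = 49.4553 MW
eta = 41.5 / 49.4553 = 0.8391


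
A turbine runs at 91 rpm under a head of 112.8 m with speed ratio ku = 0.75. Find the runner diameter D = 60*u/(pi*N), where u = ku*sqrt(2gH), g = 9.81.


u = 0.75 * sqrt(2*9.81*112.8) = 35.2830 m/s
D = 60 * 35.2830 / (pi * 91) = 7.4050 m


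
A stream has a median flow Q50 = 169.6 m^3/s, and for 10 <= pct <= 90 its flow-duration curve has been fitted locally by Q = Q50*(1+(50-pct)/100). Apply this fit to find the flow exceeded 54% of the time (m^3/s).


Q = 169.6 * (1 + (50 - 54)/100) = 162.8160 m^3/s


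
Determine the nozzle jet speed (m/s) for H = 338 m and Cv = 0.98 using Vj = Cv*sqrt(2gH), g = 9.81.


Vj = 0.98 * sqrt(2*9.81*338) = 79.8057 m/s


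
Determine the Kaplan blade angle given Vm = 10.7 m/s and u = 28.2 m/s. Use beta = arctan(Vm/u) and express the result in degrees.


beta = arctan(10.7 / 28.2) = 20.7784 degrees


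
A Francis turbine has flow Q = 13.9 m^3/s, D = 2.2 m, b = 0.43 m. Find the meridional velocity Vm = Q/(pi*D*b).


Vm = 13.9 / (pi * 2.2 * 0.43) = 4.6771 m/s


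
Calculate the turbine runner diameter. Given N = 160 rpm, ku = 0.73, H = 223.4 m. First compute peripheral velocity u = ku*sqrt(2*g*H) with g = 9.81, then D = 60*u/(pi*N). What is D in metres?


u = 0.73 * sqrt(2*9.81*223.4) = 48.3297 m/s
D = 60 * 48.3297 / (pi * 160) = 5.7689 m


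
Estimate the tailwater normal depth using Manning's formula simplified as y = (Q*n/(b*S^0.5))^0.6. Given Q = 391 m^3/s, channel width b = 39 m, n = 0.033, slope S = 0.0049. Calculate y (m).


y = (391 * 0.033 / (39 * 0.0049^0.5))^0.6 = 2.5393 m


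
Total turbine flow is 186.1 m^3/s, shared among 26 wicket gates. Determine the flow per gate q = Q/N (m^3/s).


q = 186.1 / 26 = 7.1577 m^3/s


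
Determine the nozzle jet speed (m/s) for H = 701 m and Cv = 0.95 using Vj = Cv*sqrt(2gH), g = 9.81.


Vj = 0.95 * sqrt(2*9.81*701) = 111.4120 m/s


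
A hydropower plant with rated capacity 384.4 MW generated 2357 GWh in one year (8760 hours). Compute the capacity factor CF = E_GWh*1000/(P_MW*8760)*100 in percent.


CF = 2357 * 1000 / (384.4 * 8760) * 100 = 69.9958 %


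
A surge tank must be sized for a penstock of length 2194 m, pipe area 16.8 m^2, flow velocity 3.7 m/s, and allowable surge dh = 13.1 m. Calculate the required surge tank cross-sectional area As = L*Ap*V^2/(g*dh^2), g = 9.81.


As = 2194 * 16.8 * 3.7^2 / (9.81 * 13.1^2) = 299.7352 m^2


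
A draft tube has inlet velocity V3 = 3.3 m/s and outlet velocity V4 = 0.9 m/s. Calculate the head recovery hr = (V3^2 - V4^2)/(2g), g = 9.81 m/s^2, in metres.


hr = (3.3^2 - 0.9^2) / (2*9.81) = 0.5138 m


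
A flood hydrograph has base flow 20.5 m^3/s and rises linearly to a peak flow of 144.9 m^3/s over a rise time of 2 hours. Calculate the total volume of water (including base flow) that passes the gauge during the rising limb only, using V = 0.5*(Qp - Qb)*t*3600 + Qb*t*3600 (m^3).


V = 0.5*(144.9 - 20.5)*2*3600 + 20.5*2*3600 = 595440.0000 m^3


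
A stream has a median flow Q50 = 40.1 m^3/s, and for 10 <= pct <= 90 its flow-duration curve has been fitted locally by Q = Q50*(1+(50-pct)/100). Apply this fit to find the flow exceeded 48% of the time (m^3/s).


Q = 40.1 * (1 + (50 - 48)/100) = 40.9020 m^3/s


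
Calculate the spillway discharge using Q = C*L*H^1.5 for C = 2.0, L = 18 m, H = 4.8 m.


Q = 2.0 * 18 * 4.8^1.5 = 378.5858 m^3/s


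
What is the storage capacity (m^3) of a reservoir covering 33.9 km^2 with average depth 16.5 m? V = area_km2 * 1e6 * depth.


V = 33.9 * 1e6 * 16.5 = 5.5935e+08 m^3


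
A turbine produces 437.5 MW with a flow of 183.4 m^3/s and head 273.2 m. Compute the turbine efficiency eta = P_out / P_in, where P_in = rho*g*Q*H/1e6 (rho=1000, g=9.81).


P_in = 1000 * 9.81 * 183.4 * 273.2 / 1e6 = 491.5289 MW
eta = 437.5 / 491.5289 = 0.8901


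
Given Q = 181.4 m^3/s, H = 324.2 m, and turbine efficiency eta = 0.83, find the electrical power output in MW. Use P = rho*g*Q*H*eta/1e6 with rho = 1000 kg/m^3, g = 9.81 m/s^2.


P = 1000 * 9.81 * 181.4 * 324.2 * 0.83 / 1e6 = 478.8477 MW


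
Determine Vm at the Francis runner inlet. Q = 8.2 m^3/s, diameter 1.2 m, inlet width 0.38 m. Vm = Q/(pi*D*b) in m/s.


Vm = 8.2 / (pi * 1.2 * 0.38) = 5.7240 m/s


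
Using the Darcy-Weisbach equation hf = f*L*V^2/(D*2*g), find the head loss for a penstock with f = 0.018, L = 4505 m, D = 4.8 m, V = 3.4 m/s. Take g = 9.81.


hf = 0.018 * 4505 * 3.4^2 / (4.8 * 2 * 9.81) = 9.9537 m


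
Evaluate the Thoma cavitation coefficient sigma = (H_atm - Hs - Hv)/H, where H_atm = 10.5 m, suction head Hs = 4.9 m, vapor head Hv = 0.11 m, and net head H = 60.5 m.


sigma = (10.5 - 4.9 - 0.11) / 60.5 = 0.0907


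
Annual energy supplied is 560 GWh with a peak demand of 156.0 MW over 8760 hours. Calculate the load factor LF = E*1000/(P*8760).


LF = 560 * 1000 / (156.0 * 8760) = 0.4098


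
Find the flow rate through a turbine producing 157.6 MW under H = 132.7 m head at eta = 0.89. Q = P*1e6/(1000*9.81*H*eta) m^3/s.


Q = 157.6 * 1e6 / (1000 * 9.81 * 132.7 * 0.89) = 136.0274 m^3/s


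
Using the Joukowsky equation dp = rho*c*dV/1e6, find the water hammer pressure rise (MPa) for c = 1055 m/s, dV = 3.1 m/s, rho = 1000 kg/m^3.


dp = 1000 * 1055 * 3.1 / 1e6 = 3.2705 MPa


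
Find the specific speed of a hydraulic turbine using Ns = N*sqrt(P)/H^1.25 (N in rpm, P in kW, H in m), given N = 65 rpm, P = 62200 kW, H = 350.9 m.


Ns = 65 * 62200^0.5 / 350.9^1.25 = 10.6741


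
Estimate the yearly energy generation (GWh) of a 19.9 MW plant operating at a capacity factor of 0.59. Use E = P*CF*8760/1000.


E = 19.9 * 0.59 * 8760 / 1000 = 102.8512 GWh


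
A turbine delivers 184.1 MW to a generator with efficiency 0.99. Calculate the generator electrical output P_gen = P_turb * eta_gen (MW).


P_gen = 184.1 * 0.99 = 182.2590 MW


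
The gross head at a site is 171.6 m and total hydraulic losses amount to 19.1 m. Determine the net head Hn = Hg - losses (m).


Hn = 171.6 - 19.1 = 152.5000 m


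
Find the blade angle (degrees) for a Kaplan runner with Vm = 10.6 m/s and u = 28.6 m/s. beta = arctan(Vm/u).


beta = arctan(10.6 / 28.6) = 20.3362 degrees


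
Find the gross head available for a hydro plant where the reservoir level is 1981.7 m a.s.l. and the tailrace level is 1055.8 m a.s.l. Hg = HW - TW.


Hg = 1981.7 - 1055.8 = 925.9000 m


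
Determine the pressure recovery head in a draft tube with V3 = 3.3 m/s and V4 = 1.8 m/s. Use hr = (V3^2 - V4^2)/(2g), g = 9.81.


hr = (3.3^2 - 1.8^2) / (2*9.81) = 0.3899 m


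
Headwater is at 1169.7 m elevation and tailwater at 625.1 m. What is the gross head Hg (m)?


Hg = 1169.7 - 625.1 = 544.6000 m


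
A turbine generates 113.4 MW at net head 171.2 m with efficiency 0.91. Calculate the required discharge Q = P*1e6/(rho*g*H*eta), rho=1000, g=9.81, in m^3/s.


Q = 113.4 * 1e6 / (1000 * 9.81 * 171.2 * 0.91) = 74.1991 m^3/s


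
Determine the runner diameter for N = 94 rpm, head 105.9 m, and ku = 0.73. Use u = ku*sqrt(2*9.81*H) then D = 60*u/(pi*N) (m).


u = 0.73 * sqrt(2*9.81*105.9) = 33.2752 m/s
D = 60 * 33.2752 / (pi * 94) = 6.7607 m


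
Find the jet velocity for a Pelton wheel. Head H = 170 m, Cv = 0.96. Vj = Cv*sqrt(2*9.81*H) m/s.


Vj = 0.96 * sqrt(2*9.81*170) = 55.4428 m/s


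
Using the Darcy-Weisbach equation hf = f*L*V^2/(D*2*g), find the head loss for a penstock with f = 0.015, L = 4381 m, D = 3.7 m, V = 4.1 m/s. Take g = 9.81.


hf = 0.015 * 4381 * 4.1^2 / (3.7 * 2 * 9.81) = 15.2171 m


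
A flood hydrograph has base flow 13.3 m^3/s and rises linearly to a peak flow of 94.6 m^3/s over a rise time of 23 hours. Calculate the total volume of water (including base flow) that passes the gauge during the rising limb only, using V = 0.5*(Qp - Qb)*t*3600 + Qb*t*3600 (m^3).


V = 0.5*(94.6 - 13.3)*23*3600 + 13.3*23*3600 = 4.4671e+06 m^3


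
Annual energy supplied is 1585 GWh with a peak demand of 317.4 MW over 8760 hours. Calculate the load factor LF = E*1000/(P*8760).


LF = 1585 * 1000 / (317.4 * 8760) = 0.5701


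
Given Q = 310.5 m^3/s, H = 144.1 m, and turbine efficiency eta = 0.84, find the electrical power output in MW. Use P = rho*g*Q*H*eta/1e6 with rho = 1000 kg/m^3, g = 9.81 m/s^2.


P = 1000 * 9.81 * 310.5 * 144.1 * 0.84 / 1e6 = 368.7006 MW


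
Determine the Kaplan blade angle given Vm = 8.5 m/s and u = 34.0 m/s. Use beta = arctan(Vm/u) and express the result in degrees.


beta = arctan(8.5 / 34.0) = 14.0362 degrees


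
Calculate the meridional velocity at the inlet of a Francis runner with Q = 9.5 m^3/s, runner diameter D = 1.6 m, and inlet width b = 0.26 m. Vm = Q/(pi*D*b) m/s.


Vm = 9.5 / (pi * 1.6 * 0.26) = 7.2691 m/s


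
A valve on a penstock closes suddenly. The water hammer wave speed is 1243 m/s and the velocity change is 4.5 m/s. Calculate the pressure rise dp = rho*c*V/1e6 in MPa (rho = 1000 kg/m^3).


dp = 1000 * 1243 * 4.5 / 1e6 = 5.5935 MPa


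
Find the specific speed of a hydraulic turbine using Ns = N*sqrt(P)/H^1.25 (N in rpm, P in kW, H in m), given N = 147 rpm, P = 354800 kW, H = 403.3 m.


Ns = 147 * 354800^0.5 / 403.3^1.25 = 48.4478


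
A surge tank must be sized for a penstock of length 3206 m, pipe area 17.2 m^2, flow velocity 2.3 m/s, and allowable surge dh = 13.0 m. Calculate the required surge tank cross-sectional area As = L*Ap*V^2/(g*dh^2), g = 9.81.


As = 3206 * 17.2 * 2.3^2 / (9.81 * 13.0^2) = 175.9511 m^2


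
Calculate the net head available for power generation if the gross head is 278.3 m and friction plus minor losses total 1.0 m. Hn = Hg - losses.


Hn = 278.3 - 1.0 = 277.3000 m


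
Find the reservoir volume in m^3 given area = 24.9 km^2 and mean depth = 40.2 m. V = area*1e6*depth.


V = 24.9 * 1e6 * 40.2 = 1.0010e+09 m^3


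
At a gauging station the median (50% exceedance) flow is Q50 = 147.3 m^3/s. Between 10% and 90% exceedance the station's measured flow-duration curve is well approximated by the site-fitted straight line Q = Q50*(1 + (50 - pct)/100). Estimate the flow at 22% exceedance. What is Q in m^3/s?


Q = 147.3 * (1 + (50 - 22)/100) = 188.5440 m^3/s
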